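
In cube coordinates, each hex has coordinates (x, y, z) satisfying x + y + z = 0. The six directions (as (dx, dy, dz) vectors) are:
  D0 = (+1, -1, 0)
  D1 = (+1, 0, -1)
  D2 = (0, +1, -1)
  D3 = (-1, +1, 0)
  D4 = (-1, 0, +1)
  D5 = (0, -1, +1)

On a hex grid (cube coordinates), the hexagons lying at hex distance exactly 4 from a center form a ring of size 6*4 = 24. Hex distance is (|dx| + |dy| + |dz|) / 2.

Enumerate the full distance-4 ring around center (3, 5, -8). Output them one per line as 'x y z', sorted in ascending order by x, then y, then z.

Walk ring at distance 4 from (3, 5, -8):
Start at center + D4*4 = (-1, 5, -4)
  hex 0: (-1, 5, -4)
  hex 1: (0, 4, -4)
  hex 2: (1, 3, -4)
  hex 3: (2, 2, -4)
  hex 4: (3, 1, -4)
  hex 5: (4, 1, -5)
  hex 6: (5, 1, -6)
  hex 7: (6, 1, -7)
  hex 8: (7, 1, -8)
  hex 9: (7, 2, -9)
  hex 10: (7, 3, -10)
  hex 11: (7, 4, -11)
  hex 12: (7, 5, -12)
  hex 13: (6, 6, -12)
  hex 14: (5, 7, -12)
  hex 15: (4, 8, -12)
  hex 16: (3, 9, -12)
  hex 17: (2, 9, -11)
  hex 18: (1, 9, -10)
  hex 19: (0, 9, -9)
  hex 20: (-1, 9, -8)
  hex 21: (-1, 8, -7)
  hex 22: (-1, 7, -6)
  hex 23: (-1, 6, -5)
Sorted: 24 hexes.

Answer: -1 5 -4
-1 6 -5
-1 7 -6
-1 8 -7
-1 9 -8
0 4 -4
0 9 -9
1 3 -4
1 9 -10
2 2 -4
2 9 -11
3 1 -4
3 9 -12
4 1 -5
4 8 -12
5 1 -6
5 7 -12
6 1 -7
6 6 -12
7 1 -8
7 2 -9
7 3 -10
7 4 -11
7 5 -12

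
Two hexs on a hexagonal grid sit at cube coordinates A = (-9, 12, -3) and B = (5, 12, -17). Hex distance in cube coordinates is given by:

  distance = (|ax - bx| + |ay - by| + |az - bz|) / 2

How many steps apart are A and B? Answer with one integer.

Answer: 14

Derivation:
|ax - bx| = |-9 - 5| = 14
|ay - by| = |12 - 12| = 0
|az - bz| = |-3 - (-17)| = 14
distance = (14 + 0 + 14) / 2 = 28 / 2 = 14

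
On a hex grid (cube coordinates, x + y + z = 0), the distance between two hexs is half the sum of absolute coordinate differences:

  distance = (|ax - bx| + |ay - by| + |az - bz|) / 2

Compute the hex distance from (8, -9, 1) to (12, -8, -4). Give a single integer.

|ax - bx| = |8 - 12| = 4
|ay - by| = |-9 - (-8)| = 1
|az - bz| = |1 - (-4)| = 5
distance = (4 + 1 + 5) / 2 = 10 / 2 = 5

Answer: 5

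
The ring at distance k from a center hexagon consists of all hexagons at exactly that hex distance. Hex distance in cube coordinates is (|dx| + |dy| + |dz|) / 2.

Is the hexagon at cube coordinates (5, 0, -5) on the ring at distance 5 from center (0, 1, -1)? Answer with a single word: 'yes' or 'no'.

Answer: yes

Derivation:
|px - cx| = |5 - 0| = 5
|py - cy| = |0 - 1| = 1
|pz - cz| = |-5 - (-1)| = 4
distance = (5+1+4)/2 = 10/2 = 5
radius = 5; distance == radius -> yes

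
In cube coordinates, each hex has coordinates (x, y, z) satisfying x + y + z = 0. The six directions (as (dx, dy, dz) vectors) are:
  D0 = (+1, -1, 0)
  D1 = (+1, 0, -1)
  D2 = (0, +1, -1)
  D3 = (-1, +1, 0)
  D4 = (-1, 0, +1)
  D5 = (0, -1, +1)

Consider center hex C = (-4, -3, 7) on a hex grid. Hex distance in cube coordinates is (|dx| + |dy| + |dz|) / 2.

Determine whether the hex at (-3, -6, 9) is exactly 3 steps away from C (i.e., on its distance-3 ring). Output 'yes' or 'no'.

|px - cx| = |-3 - (-4)| = 1
|py - cy| = |-6 - (-3)| = 3
|pz - cz| = |9 - 7| = 2
distance = (1+3+2)/2 = 6/2 = 3
radius = 3; distance == radius -> yes

Answer: yes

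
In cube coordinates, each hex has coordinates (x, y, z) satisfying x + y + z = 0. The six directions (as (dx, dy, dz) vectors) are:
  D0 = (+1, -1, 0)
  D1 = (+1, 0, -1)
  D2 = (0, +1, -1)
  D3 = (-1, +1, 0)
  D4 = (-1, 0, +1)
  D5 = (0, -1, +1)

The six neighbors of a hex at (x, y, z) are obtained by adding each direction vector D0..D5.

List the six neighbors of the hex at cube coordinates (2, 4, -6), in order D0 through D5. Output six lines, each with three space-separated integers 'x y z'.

Center: (2, 4, -6). Add each direction:
  D0: (2, 4, -6) + (1, -1, 0) = (3, 3, -6)
  D1: (2, 4, -6) + (1, 0, -1) = (3, 4, -7)
  D2: (2, 4, -6) + (0, 1, -1) = (2, 5, -7)
  D3: (2, 4, -6) + (-1, 1, 0) = (1, 5, -6)
  D4: (2, 4, -6) + (-1, 0, 1) = (1, 4, -5)
  D5: (2, 4, -6) + (0, -1, 1) = (2, 3, -5)

Answer: 3 3 -6
3 4 -7
2 5 -7
1 5 -6
1 4 -5
2 3 -5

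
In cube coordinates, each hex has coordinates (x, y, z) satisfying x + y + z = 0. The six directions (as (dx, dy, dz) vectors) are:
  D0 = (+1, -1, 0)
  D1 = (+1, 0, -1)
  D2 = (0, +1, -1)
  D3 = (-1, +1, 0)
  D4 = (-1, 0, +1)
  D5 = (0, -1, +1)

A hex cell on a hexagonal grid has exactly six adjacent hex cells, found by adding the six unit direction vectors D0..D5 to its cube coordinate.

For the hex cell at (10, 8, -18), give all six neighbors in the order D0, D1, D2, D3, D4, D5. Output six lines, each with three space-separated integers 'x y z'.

Answer: 11 7 -18
11 8 -19
10 9 -19
9 9 -18
9 8 -17
10 7 -17

Derivation:
Center: (10, 8, -18). Add each direction:
  D0: (10, 8, -18) + (1, -1, 0) = (11, 7, -18)
  D1: (10, 8, -18) + (1, 0, -1) = (11, 8, -19)
  D2: (10, 8, -18) + (0, 1, -1) = (10, 9, -19)
  D3: (10, 8, -18) + (-1, 1, 0) = (9, 9, -18)
  D4: (10, 8, -18) + (-1, 0, 1) = (9, 8, -17)
  D5: (10, 8, -18) + (0, -1, 1) = (10, 7, -17)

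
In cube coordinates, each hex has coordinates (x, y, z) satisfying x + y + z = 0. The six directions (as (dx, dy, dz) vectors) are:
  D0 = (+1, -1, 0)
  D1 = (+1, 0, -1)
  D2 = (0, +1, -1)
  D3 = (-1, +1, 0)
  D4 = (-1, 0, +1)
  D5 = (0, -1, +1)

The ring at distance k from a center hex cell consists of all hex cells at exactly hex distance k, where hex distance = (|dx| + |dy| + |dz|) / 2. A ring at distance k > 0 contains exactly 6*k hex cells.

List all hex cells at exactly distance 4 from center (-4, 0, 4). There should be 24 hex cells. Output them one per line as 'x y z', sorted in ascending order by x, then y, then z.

Walk ring at distance 4 from (-4, 0, 4):
Start at center + D4*4 = (-8, 0, 8)
  hex 0: (-8, 0, 8)
  hex 1: (-7, -1, 8)
  hex 2: (-6, -2, 8)
  hex 3: (-5, -3, 8)
  hex 4: (-4, -4, 8)
  hex 5: (-3, -4, 7)
  hex 6: (-2, -4, 6)
  hex 7: (-1, -4, 5)
  hex 8: (0, -4, 4)
  hex 9: (0, -3, 3)
  hex 10: (0, -2, 2)
  hex 11: (0, -1, 1)
  hex 12: (0, 0, 0)
  hex 13: (-1, 1, 0)
  hex 14: (-2, 2, 0)
  hex 15: (-3, 3, 0)
  hex 16: (-4, 4, 0)
  hex 17: (-5, 4, 1)
  hex 18: (-6, 4, 2)
  hex 19: (-7, 4, 3)
  hex 20: (-8, 4, 4)
  hex 21: (-8, 3, 5)
  hex 22: (-8, 2, 6)
  hex 23: (-8, 1, 7)
Sorted: 24 hexes.

Answer: -8 0 8
-8 1 7
-8 2 6
-8 3 5
-8 4 4
-7 -1 8
-7 4 3
-6 -2 8
-6 4 2
-5 -3 8
-5 4 1
-4 -4 8
-4 4 0
-3 -4 7
-3 3 0
-2 -4 6
-2 2 0
-1 -4 5
-1 1 0
0 -4 4
0 -3 3
0 -2 2
0 -1 1
0 0 0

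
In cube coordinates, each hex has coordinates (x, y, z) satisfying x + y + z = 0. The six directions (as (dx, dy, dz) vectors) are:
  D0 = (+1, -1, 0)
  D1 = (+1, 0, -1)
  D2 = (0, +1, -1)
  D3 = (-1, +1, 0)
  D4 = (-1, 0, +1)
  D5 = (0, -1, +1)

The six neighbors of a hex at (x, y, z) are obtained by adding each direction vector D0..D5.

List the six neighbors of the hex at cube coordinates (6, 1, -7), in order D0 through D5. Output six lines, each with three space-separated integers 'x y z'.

Center: (6, 1, -7). Add each direction:
  D0: (6, 1, -7) + (1, -1, 0) = (7, 0, -7)
  D1: (6, 1, -7) + (1, 0, -1) = (7, 1, -8)
  D2: (6, 1, -7) + (0, 1, -1) = (6, 2, -8)
  D3: (6, 1, -7) + (-1, 1, 0) = (5, 2, -7)
  D4: (6, 1, -7) + (-1, 0, 1) = (5, 1, -6)
  D5: (6, 1, -7) + (0, -1, 1) = (6, 0, -6)

Answer: 7 0 -7
7 1 -8
6 2 -8
5 2 -7
5 1 -6
6 0 -6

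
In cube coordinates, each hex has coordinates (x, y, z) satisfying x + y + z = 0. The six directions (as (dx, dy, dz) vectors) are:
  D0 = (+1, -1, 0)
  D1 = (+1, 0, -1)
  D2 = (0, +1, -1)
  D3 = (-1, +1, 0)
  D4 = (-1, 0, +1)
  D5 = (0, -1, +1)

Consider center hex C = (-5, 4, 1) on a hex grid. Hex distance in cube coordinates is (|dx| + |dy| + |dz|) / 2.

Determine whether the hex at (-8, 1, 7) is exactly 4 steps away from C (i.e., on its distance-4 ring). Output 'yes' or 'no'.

Answer: no

Derivation:
|px - cx| = |-8 - (-5)| = 3
|py - cy| = |1 - 4| = 3
|pz - cz| = |7 - 1| = 6
distance = (3+3+6)/2 = 12/2 = 6
radius = 4; distance != radius -> no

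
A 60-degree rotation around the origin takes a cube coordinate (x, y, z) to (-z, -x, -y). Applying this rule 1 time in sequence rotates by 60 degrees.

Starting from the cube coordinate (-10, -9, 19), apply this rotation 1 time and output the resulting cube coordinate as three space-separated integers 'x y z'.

Answer: -19 10 9

Derivation:
Start: (-10, -9, 19)
Step 1: (-10, -9, 19) -> (-(19), -(-10), -(-9)) = (-19, 10, 9)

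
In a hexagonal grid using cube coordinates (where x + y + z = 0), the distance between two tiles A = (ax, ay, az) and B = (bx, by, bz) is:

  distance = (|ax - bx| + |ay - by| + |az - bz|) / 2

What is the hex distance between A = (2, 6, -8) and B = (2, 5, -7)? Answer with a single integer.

|ax - bx| = |2 - 2| = 0
|ay - by| = |6 - 5| = 1
|az - bz| = |-8 - (-7)| = 1
distance = (0 + 1 + 1) / 2 = 2 / 2 = 1

Answer: 1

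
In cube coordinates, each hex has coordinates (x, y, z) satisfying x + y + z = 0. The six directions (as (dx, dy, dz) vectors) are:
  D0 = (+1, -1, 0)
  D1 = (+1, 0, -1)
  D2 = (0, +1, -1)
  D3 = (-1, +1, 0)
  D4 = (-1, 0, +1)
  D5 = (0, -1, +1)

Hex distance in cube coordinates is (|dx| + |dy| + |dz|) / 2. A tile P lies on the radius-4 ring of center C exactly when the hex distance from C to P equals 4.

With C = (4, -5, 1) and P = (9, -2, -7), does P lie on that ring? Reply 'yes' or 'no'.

|px - cx| = |9 - 4| = 5
|py - cy| = |-2 - (-5)| = 3
|pz - cz| = |-7 - 1| = 8
distance = (5+3+8)/2 = 16/2 = 8
radius = 4; distance != radius -> no

Answer: no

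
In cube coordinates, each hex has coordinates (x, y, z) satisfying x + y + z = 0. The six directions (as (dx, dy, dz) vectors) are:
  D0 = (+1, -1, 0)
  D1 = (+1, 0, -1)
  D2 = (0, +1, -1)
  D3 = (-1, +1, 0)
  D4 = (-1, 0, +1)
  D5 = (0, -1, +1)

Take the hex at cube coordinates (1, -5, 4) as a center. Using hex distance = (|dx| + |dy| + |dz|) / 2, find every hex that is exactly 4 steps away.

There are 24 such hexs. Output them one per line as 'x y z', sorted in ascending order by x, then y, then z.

Answer: -3 -5 8
-3 -4 7
-3 -3 6
-3 -2 5
-3 -1 4
-2 -6 8
-2 -1 3
-1 -7 8
-1 -1 2
0 -8 8
0 -1 1
1 -9 8
1 -1 0
2 -9 7
2 -2 0
3 -9 6
3 -3 0
4 -9 5
4 -4 0
5 -9 4
5 -8 3
5 -7 2
5 -6 1
5 -5 0

Derivation:
Walk ring at distance 4 from (1, -5, 4):
Start at center + D4*4 = (-3, -5, 8)
  hex 0: (-3, -5, 8)
  hex 1: (-2, -6, 8)
  hex 2: (-1, -7, 8)
  hex 3: (0, -8, 8)
  hex 4: (1, -9, 8)
  hex 5: (2, -9, 7)
  hex 6: (3, -9, 6)
  hex 7: (4, -9, 5)
  hex 8: (5, -9, 4)
  hex 9: (5, -8, 3)
  hex 10: (5, -7, 2)
  hex 11: (5, -6, 1)
  hex 12: (5, -5, 0)
  hex 13: (4, -4, 0)
  hex 14: (3, -3, 0)
  hex 15: (2, -2, 0)
  hex 16: (1, -1, 0)
  hex 17: (0, -1, 1)
  hex 18: (-1, -1, 2)
  hex 19: (-2, -1, 3)
  hex 20: (-3, -1, 4)
  hex 21: (-3, -2, 5)
  hex 22: (-3, -3, 6)
  hex 23: (-3, -4, 7)
Sorted: 24 hexes.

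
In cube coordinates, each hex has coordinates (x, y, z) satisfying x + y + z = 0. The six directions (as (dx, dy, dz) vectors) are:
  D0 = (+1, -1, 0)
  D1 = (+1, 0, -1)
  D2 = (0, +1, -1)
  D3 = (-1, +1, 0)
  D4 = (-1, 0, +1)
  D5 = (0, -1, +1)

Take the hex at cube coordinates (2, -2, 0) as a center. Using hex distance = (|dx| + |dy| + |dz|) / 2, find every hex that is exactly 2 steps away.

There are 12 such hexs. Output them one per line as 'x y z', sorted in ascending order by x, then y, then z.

Walk ring at distance 2 from (2, -2, 0):
Start at center + D4*2 = (0, -2, 2)
  hex 0: (0, -2, 2)
  hex 1: (1, -3, 2)
  hex 2: (2, -4, 2)
  hex 3: (3, -4, 1)
  hex 4: (4, -4, 0)
  hex 5: (4, -3, -1)
  hex 6: (4, -2, -2)
  hex 7: (3, -1, -2)
  hex 8: (2, 0, -2)
  hex 9: (1, 0, -1)
  hex 10: (0, 0, 0)
  hex 11: (0, -1, 1)
Sorted: 12 hexes.

Answer: 0 -2 2
0 -1 1
0 0 0
1 -3 2
1 0 -1
2 -4 2
2 0 -2
3 -4 1
3 -1 -2
4 -4 0
4 -3 -1
4 -2 -2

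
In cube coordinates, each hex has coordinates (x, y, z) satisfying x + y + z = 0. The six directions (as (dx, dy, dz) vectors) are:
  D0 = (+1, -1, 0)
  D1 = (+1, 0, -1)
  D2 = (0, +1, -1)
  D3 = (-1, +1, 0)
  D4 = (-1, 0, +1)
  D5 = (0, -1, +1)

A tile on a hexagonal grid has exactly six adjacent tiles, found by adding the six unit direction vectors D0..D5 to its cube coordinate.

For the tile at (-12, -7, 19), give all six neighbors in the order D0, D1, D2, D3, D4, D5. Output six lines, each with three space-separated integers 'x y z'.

Center: (-12, -7, 19). Add each direction:
  D0: (-12, -7, 19) + (1, -1, 0) = (-11, -8, 19)
  D1: (-12, -7, 19) + (1, 0, -1) = (-11, -7, 18)
  D2: (-12, -7, 19) + (0, 1, -1) = (-12, -6, 18)
  D3: (-12, -7, 19) + (-1, 1, 0) = (-13, -6, 19)
  D4: (-12, -7, 19) + (-1, 0, 1) = (-13, -7, 20)
  D5: (-12, -7, 19) + (0, -1, 1) = (-12, -8, 20)

Answer: -11 -8 19
-11 -7 18
-12 -6 18
-13 -6 19
-13 -7 20
-12 -8 20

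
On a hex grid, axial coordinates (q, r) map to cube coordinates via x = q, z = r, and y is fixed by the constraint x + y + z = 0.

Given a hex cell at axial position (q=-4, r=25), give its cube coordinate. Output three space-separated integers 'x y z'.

Answer: -4 -21 25

Derivation:
x = q = -4
z = r = 25
y = -x - z = -(-4) - (25) = -21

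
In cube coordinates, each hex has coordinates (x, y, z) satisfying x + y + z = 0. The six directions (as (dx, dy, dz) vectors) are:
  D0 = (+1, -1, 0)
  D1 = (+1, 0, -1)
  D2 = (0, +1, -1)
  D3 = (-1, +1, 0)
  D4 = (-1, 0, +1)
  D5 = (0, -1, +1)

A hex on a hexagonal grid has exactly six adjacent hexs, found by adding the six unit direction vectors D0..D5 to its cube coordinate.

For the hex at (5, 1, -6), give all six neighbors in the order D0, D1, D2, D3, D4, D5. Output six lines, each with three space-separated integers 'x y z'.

Answer: 6 0 -6
6 1 -7
5 2 -7
4 2 -6
4 1 -5
5 0 -5

Derivation:
Center: (5, 1, -6). Add each direction:
  D0: (5, 1, -6) + (1, -1, 0) = (6, 0, -6)
  D1: (5, 1, -6) + (1, 0, -1) = (6, 1, -7)
  D2: (5, 1, -6) + (0, 1, -1) = (5, 2, -7)
  D3: (5, 1, -6) + (-1, 1, 0) = (4, 2, -6)
  D4: (5, 1, -6) + (-1, 0, 1) = (4, 1, -5)
  D5: (5, 1, -6) + (0, -1, 1) = (5, 0, -5)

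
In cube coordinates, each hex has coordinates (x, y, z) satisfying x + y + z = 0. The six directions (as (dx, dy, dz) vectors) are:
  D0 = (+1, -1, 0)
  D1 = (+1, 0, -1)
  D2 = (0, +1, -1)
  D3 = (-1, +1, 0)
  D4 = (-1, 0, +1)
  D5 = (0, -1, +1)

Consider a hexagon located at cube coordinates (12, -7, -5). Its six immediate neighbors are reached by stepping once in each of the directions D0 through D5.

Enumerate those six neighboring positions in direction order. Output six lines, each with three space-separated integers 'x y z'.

Center: (12, -7, -5). Add each direction:
  D0: (12, -7, -5) + (1, -1, 0) = (13, -8, -5)
  D1: (12, -7, -5) + (1, 0, -1) = (13, -7, -6)
  D2: (12, -7, -5) + (0, 1, -1) = (12, -6, -6)
  D3: (12, -7, -5) + (-1, 1, 0) = (11, -6, -5)
  D4: (12, -7, -5) + (-1, 0, 1) = (11, -7, -4)
  D5: (12, -7, -5) + (0, -1, 1) = (12, -8, -4)

Answer: 13 -8 -5
13 -7 -6
12 -6 -6
11 -6 -5
11 -7 -4
12 -8 -4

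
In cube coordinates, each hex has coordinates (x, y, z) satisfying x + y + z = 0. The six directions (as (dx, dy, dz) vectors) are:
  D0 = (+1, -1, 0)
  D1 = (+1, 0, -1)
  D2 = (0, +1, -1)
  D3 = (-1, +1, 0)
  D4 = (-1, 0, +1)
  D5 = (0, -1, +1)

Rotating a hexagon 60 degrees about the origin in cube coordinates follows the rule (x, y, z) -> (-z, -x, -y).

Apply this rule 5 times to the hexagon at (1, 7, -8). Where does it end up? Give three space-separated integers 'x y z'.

Answer: -7 8 -1

Derivation:
Start: (1, 7, -8)
Step 1: (1, 7, -8) -> (-(-8), -(1), -(7)) = (8, -1, -7)
Step 2: (8, -1, -7) -> (-(-7), -(8), -(-1)) = (7, -8, 1)
Step 3: (7, -8, 1) -> (-(1), -(7), -(-8)) = (-1, -7, 8)
Step 4: (-1, -7, 8) -> (-(8), -(-1), -(-7)) = (-8, 1, 7)
Step 5: (-8, 1, 7) -> (-(7), -(-8), -(1)) = (-7, 8, -1)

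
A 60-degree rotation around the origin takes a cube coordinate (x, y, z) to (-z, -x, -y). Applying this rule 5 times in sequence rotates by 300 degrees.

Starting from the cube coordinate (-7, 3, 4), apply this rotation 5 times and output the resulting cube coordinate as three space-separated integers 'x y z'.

Answer: -3 -4 7

Derivation:
Start: (-7, 3, 4)
Step 1: (-7, 3, 4) -> (-(4), -(-7), -(3)) = (-4, 7, -3)
Step 2: (-4, 7, -3) -> (-(-3), -(-4), -(7)) = (3, 4, -7)
Step 3: (3, 4, -7) -> (-(-7), -(3), -(4)) = (7, -3, -4)
Step 4: (7, -3, -4) -> (-(-4), -(7), -(-3)) = (4, -7, 3)
Step 5: (4, -7, 3) -> (-(3), -(4), -(-7)) = (-3, -4, 7)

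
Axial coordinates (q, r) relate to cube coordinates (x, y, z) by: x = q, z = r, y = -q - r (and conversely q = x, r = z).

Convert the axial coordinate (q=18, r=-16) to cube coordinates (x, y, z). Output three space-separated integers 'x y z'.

Answer: 18 -2 -16

Derivation:
x = q = 18
z = r = -16
y = -x - z = -(18) - (-16) = -2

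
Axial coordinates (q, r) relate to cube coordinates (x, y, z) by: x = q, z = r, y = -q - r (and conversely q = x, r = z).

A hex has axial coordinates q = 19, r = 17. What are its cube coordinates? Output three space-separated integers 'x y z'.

Answer: 19 -36 17

Derivation:
x = q = 19
z = r = 17
y = -x - z = -(19) - (17) = -36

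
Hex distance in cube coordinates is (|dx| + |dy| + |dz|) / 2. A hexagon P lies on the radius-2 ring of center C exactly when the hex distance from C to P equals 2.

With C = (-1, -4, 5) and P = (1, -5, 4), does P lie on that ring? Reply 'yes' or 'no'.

|px - cx| = |1 - (-1)| = 2
|py - cy| = |-5 - (-4)| = 1
|pz - cz| = |4 - 5| = 1
distance = (2+1+1)/2 = 4/2 = 2
radius = 2; distance == radius -> yes

Answer: yes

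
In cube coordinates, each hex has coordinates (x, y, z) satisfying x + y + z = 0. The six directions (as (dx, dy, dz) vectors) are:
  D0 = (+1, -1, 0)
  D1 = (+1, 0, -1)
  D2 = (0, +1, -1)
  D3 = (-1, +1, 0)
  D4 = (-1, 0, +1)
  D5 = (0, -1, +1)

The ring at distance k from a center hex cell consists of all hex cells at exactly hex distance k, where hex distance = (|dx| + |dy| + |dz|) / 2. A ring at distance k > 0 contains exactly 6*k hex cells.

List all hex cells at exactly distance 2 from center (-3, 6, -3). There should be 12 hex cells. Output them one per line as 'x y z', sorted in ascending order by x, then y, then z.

Answer: -5 6 -1
-5 7 -2
-5 8 -3
-4 5 -1
-4 8 -4
-3 4 -1
-3 8 -5
-2 4 -2
-2 7 -5
-1 4 -3
-1 5 -4
-1 6 -5

Derivation:
Walk ring at distance 2 from (-3, 6, -3):
Start at center + D4*2 = (-5, 6, -1)
  hex 0: (-5, 6, -1)
  hex 1: (-4, 5, -1)
  hex 2: (-3, 4, -1)
  hex 3: (-2, 4, -2)
  hex 4: (-1, 4, -3)
  hex 5: (-1, 5, -4)
  hex 6: (-1, 6, -5)
  hex 7: (-2, 7, -5)
  hex 8: (-3, 8, -5)
  hex 9: (-4, 8, -4)
  hex 10: (-5, 8, -3)
  hex 11: (-5, 7, -2)
Sorted: 12 hexes.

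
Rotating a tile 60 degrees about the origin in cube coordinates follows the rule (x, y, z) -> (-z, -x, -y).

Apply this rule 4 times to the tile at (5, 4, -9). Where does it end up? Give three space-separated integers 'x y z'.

Start: (5, 4, -9)
Step 1: (5, 4, -9) -> (-(-9), -(5), -(4)) = (9, -5, -4)
Step 2: (9, -5, -4) -> (-(-4), -(9), -(-5)) = (4, -9, 5)
Step 3: (4, -9, 5) -> (-(5), -(4), -(-9)) = (-5, -4, 9)
Step 4: (-5, -4, 9) -> (-(9), -(-5), -(-4)) = (-9, 5, 4)

Answer: -9 5 4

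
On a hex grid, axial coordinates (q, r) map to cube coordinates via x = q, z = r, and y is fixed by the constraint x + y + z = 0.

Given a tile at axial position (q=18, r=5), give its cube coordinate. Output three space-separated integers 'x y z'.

x = q = 18
z = r = 5
y = -x - z = -(18) - (5) = -23

Answer: 18 -23 5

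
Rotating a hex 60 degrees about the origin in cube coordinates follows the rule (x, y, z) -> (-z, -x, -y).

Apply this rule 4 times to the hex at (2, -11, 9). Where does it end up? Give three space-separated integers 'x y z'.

Start: (2, -11, 9)
Step 1: (2, -11, 9) -> (-(9), -(2), -(-11)) = (-9, -2, 11)
Step 2: (-9, -2, 11) -> (-(11), -(-9), -(-2)) = (-11, 9, 2)
Step 3: (-11, 9, 2) -> (-(2), -(-11), -(9)) = (-2, 11, -9)
Step 4: (-2, 11, -9) -> (-(-9), -(-2), -(11)) = (9, 2, -11)

Answer: 9 2 -11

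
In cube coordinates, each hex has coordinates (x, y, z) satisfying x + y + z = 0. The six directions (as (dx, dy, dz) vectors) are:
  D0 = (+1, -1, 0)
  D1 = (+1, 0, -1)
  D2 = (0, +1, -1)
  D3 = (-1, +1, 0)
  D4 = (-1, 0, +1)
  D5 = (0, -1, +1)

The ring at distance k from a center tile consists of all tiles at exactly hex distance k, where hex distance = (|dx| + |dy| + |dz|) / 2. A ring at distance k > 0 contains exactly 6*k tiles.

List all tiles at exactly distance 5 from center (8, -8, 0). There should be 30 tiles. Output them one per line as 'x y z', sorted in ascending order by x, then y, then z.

Walk ring at distance 5 from (8, -8, 0):
Start at center + D4*5 = (3, -8, 5)
  hex 0: (3, -8, 5)
  hex 1: (4, -9, 5)
  hex 2: (5, -10, 5)
  hex 3: (6, -11, 5)
  hex 4: (7, -12, 5)
  hex 5: (8, -13, 5)
  hex 6: (9, -13, 4)
  hex 7: (10, -13, 3)
  hex 8: (11, -13, 2)
  hex 9: (12, -13, 1)
  hex 10: (13, -13, 0)
  hex 11: (13, -12, -1)
  hex 12: (13, -11, -2)
  hex 13: (13, -10, -3)
  hex 14: (13, -9, -4)
  hex 15: (13, -8, -5)
  hex 16: (12, -7, -5)
  hex 17: (11, -6, -5)
  hex 18: (10, -5, -5)
  hex 19: (9, -4, -5)
  hex 20: (8, -3, -5)
  hex 21: (7, -3, -4)
  hex 22: (6, -3, -3)
  hex 23: (5, -3, -2)
  hex 24: (4, -3, -1)
  hex 25: (3, -3, 0)
  hex 26: (3, -4, 1)
  hex 27: (3, -5, 2)
  hex 28: (3, -6, 3)
  hex 29: (3, -7, 4)
Sorted: 30 hexes.

Answer: 3 -8 5
3 -7 4
3 -6 3
3 -5 2
3 -4 1
3 -3 0
4 -9 5
4 -3 -1
5 -10 5
5 -3 -2
6 -11 5
6 -3 -3
7 -12 5
7 -3 -4
8 -13 5
8 -3 -5
9 -13 4
9 -4 -5
10 -13 3
10 -5 -5
11 -13 2
11 -6 -5
12 -13 1
12 -7 -5
13 -13 0
13 -12 -1
13 -11 -2
13 -10 -3
13 -9 -4
13 -8 -5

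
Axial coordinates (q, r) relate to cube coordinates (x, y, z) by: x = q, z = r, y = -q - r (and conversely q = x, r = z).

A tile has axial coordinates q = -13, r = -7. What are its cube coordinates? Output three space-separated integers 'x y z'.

x = q = -13
z = r = -7
y = -x - z = -(-13) - (-7) = 20

Answer: -13 20 -7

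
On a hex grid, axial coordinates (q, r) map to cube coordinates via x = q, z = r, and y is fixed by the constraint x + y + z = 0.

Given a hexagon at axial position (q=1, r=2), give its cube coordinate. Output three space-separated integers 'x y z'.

Answer: 1 -3 2

Derivation:
x = q = 1
z = r = 2
y = -x - z = -(1) - (2) = -3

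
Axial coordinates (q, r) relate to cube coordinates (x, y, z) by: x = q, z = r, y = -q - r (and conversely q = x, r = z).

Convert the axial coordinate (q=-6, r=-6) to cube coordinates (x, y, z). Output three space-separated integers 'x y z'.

Answer: -6 12 -6

Derivation:
x = q = -6
z = r = -6
y = -x - z = -(-6) - (-6) = 12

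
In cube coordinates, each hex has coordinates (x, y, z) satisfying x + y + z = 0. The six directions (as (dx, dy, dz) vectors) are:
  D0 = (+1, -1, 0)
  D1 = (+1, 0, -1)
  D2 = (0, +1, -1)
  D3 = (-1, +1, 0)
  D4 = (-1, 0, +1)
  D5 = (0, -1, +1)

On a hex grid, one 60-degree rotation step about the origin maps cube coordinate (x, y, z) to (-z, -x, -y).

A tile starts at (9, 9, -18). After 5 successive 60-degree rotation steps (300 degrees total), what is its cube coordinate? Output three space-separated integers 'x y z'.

Start: (9, 9, -18)
Step 1: (9, 9, -18) -> (-(-18), -(9), -(9)) = (18, -9, -9)
Step 2: (18, -9, -9) -> (-(-9), -(18), -(-9)) = (9, -18, 9)
Step 3: (9, -18, 9) -> (-(9), -(9), -(-18)) = (-9, -9, 18)
Step 4: (-9, -9, 18) -> (-(18), -(-9), -(-9)) = (-18, 9, 9)
Step 5: (-18, 9, 9) -> (-(9), -(-18), -(9)) = (-9, 18, -9)

Answer: -9 18 -9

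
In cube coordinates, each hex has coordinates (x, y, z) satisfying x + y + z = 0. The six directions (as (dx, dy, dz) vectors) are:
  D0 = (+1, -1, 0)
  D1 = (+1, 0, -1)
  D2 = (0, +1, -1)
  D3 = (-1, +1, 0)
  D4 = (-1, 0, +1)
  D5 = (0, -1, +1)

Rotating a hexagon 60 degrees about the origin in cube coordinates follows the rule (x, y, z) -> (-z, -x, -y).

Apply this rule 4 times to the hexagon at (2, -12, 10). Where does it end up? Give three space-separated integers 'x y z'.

Start: (2, -12, 10)
Step 1: (2, -12, 10) -> (-(10), -(2), -(-12)) = (-10, -2, 12)
Step 2: (-10, -2, 12) -> (-(12), -(-10), -(-2)) = (-12, 10, 2)
Step 3: (-12, 10, 2) -> (-(2), -(-12), -(10)) = (-2, 12, -10)
Step 4: (-2, 12, -10) -> (-(-10), -(-2), -(12)) = (10, 2, -12)

Answer: 10 2 -12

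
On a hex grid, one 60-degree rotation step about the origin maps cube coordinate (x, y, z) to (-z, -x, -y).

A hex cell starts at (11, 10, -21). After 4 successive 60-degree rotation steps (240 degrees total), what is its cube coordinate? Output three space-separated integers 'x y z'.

Answer: -21 11 10

Derivation:
Start: (11, 10, -21)
Step 1: (11, 10, -21) -> (-(-21), -(11), -(10)) = (21, -11, -10)
Step 2: (21, -11, -10) -> (-(-10), -(21), -(-11)) = (10, -21, 11)
Step 3: (10, -21, 11) -> (-(11), -(10), -(-21)) = (-11, -10, 21)
Step 4: (-11, -10, 21) -> (-(21), -(-11), -(-10)) = (-21, 11, 10)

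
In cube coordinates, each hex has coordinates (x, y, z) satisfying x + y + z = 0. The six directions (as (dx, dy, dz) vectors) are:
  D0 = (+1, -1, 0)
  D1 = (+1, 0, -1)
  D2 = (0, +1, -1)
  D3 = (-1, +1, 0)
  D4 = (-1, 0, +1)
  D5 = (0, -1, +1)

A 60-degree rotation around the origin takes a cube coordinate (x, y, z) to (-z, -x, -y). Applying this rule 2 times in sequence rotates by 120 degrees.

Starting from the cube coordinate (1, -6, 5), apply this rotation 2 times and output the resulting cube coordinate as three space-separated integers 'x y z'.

Start: (1, -6, 5)
Step 1: (1, -6, 5) -> (-(5), -(1), -(-6)) = (-5, -1, 6)
Step 2: (-5, -1, 6) -> (-(6), -(-5), -(-1)) = (-6, 5, 1)

Answer: -6 5 1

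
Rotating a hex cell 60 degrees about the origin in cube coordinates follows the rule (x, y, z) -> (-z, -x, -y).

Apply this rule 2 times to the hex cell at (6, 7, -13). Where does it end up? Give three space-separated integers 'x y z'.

Answer: 7 -13 6

Derivation:
Start: (6, 7, -13)
Step 1: (6, 7, -13) -> (-(-13), -(6), -(7)) = (13, -6, -7)
Step 2: (13, -6, -7) -> (-(-7), -(13), -(-6)) = (7, -13, 6)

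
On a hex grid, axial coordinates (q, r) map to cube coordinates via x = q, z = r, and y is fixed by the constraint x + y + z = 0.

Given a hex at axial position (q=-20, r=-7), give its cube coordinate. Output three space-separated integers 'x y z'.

x = q = -20
z = r = -7
y = -x - z = -(-20) - (-7) = 27

Answer: -20 27 -7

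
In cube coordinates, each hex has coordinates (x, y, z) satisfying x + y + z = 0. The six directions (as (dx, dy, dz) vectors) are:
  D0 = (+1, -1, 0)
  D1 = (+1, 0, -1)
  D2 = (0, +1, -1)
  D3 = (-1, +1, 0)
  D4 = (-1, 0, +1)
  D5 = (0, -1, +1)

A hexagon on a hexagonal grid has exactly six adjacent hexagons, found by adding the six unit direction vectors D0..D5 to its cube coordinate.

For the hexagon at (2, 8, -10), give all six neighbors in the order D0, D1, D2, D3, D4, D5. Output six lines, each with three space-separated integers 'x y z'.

Center: (2, 8, -10). Add each direction:
  D0: (2, 8, -10) + (1, -1, 0) = (3, 7, -10)
  D1: (2, 8, -10) + (1, 0, -1) = (3, 8, -11)
  D2: (2, 8, -10) + (0, 1, -1) = (2, 9, -11)
  D3: (2, 8, -10) + (-1, 1, 0) = (1, 9, -10)
  D4: (2, 8, -10) + (-1, 0, 1) = (1, 8, -9)
  D5: (2, 8, -10) + (0, -1, 1) = (2, 7, -9)

Answer: 3 7 -10
3 8 -11
2 9 -11
1 9 -10
1 8 -9
2 7 -9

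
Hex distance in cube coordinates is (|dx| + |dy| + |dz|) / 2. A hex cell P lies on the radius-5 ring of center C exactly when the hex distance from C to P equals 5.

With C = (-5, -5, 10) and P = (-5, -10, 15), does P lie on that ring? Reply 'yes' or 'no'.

Answer: yes

Derivation:
|px - cx| = |-5 - (-5)| = 0
|py - cy| = |-10 - (-5)| = 5
|pz - cz| = |15 - 10| = 5
distance = (0+5+5)/2 = 10/2 = 5
radius = 5; distance == radius -> yes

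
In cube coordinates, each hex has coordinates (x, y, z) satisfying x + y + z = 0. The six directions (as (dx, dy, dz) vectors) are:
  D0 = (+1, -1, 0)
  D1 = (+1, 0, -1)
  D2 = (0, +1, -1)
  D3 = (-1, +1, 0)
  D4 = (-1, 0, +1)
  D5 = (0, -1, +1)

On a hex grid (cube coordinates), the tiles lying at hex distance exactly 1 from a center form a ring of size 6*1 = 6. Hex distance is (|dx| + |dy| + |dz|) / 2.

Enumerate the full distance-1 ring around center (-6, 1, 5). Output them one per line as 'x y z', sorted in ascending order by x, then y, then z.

Walk ring at distance 1 from (-6, 1, 5):
Start at center + D4*1 = (-7, 1, 6)
  hex 0: (-7, 1, 6)
  hex 1: (-6, 0, 6)
  hex 2: (-5, 0, 5)
  hex 3: (-5, 1, 4)
  hex 4: (-6, 2, 4)
  hex 5: (-7, 2, 5)
Sorted: 6 hexes.

Answer: -7 1 6
-7 2 5
-6 0 6
-6 2 4
-5 0 5
-5 1 4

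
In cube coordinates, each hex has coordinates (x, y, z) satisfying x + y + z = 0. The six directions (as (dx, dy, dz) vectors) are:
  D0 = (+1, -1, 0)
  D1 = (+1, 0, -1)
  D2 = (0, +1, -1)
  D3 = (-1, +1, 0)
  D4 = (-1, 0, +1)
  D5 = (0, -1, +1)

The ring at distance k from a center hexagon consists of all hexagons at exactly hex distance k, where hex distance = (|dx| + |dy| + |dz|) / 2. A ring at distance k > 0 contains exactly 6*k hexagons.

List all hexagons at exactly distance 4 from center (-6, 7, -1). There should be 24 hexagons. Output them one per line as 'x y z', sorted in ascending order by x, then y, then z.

Answer: -10 7 3
-10 8 2
-10 9 1
-10 10 0
-10 11 -1
-9 6 3
-9 11 -2
-8 5 3
-8 11 -3
-7 4 3
-7 11 -4
-6 3 3
-6 11 -5
-5 3 2
-5 10 -5
-4 3 1
-4 9 -5
-3 3 0
-3 8 -5
-2 3 -1
-2 4 -2
-2 5 -3
-2 6 -4
-2 7 -5

Derivation:
Walk ring at distance 4 from (-6, 7, -1):
Start at center + D4*4 = (-10, 7, 3)
  hex 0: (-10, 7, 3)
  hex 1: (-9, 6, 3)
  hex 2: (-8, 5, 3)
  hex 3: (-7, 4, 3)
  hex 4: (-6, 3, 3)
  hex 5: (-5, 3, 2)
  hex 6: (-4, 3, 1)
  hex 7: (-3, 3, 0)
  hex 8: (-2, 3, -1)
  hex 9: (-2, 4, -2)
  hex 10: (-2, 5, -3)
  hex 11: (-2, 6, -4)
  hex 12: (-2, 7, -5)
  hex 13: (-3, 8, -5)
  hex 14: (-4, 9, -5)
  hex 15: (-5, 10, -5)
  hex 16: (-6, 11, -5)
  hex 17: (-7, 11, -4)
  hex 18: (-8, 11, -3)
  hex 19: (-9, 11, -2)
  hex 20: (-10, 11, -1)
  hex 21: (-10, 10, 0)
  hex 22: (-10, 9, 1)
  hex 23: (-10, 8, 2)
Sorted: 24 hexes.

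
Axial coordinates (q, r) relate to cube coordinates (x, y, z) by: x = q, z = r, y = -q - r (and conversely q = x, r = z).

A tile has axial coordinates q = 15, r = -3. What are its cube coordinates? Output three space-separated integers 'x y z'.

Answer: 15 -12 -3

Derivation:
x = q = 15
z = r = -3
y = -x - z = -(15) - (-3) = -12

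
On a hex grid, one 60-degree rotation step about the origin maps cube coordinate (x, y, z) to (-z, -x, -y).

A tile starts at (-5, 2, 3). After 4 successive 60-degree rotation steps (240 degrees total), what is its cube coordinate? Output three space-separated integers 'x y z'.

Answer: 3 -5 2

Derivation:
Start: (-5, 2, 3)
Step 1: (-5, 2, 3) -> (-(3), -(-5), -(2)) = (-3, 5, -2)
Step 2: (-3, 5, -2) -> (-(-2), -(-3), -(5)) = (2, 3, -5)
Step 3: (2, 3, -5) -> (-(-5), -(2), -(3)) = (5, -2, -3)
Step 4: (5, -2, -3) -> (-(-3), -(5), -(-2)) = (3, -5, 2)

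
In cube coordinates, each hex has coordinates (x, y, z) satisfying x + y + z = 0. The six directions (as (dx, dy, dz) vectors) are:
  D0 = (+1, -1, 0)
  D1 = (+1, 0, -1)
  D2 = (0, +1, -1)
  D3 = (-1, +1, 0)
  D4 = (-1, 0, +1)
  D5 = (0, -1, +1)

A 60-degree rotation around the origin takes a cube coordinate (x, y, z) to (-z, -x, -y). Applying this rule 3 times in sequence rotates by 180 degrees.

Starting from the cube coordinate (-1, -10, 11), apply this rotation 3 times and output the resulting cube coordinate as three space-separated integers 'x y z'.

Start: (-1, -10, 11)
Step 1: (-1, -10, 11) -> (-(11), -(-1), -(-10)) = (-11, 1, 10)
Step 2: (-11, 1, 10) -> (-(10), -(-11), -(1)) = (-10, 11, -1)
Step 3: (-10, 11, -1) -> (-(-1), -(-10), -(11)) = (1, 10, -11)

Answer: 1 10 -11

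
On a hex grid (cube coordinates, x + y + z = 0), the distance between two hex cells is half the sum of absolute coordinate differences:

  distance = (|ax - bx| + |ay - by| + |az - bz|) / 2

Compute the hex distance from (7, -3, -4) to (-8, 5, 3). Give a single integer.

Answer: 15

Derivation:
|ax - bx| = |7 - (-8)| = 15
|ay - by| = |-3 - 5| = 8
|az - bz| = |-4 - 3| = 7
distance = (15 + 8 + 7) / 2 = 30 / 2 = 15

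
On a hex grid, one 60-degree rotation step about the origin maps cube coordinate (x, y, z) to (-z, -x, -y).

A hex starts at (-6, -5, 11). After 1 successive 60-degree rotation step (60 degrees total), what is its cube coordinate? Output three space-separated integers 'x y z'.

Answer: -11 6 5

Derivation:
Start: (-6, -5, 11)
Step 1: (-6, -5, 11) -> (-(11), -(-6), -(-5)) = (-11, 6, 5)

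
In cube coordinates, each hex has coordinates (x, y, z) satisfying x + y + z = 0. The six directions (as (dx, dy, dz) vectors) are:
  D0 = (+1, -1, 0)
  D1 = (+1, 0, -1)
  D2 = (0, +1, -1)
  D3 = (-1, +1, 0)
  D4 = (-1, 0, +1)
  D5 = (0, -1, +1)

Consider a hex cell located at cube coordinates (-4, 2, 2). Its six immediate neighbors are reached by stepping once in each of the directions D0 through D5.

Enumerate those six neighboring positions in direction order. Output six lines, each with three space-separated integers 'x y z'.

Center: (-4, 2, 2). Add each direction:
  D0: (-4, 2, 2) + (1, -1, 0) = (-3, 1, 2)
  D1: (-4, 2, 2) + (1, 0, -1) = (-3, 2, 1)
  D2: (-4, 2, 2) + (0, 1, -1) = (-4, 3, 1)
  D3: (-4, 2, 2) + (-1, 1, 0) = (-5, 3, 2)
  D4: (-4, 2, 2) + (-1, 0, 1) = (-5, 2, 3)
  D5: (-4, 2, 2) + (0, -1, 1) = (-4, 1, 3)

Answer: -3 1 2
-3 2 1
-4 3 1
-5 3 2
-5 2 3
-4 1 3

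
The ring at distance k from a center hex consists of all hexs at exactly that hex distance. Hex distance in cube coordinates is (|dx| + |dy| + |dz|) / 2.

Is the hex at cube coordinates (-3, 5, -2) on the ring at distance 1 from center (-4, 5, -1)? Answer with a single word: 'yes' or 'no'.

|px - cx| = |-3 - (-4)| = 1
|py - cy| = |5 - 5| = 0
|pz - cz| = |-2 - (-1)| = 1
distance = (1+0+1)/2 = 2/2 = 1
radius = 1; distance == radius -> yes

Answer: yes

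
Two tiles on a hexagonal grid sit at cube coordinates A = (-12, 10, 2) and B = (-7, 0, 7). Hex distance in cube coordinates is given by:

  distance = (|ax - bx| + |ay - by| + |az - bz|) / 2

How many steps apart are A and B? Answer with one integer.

|ax - bx| = |-12 - (-7)| = 5
|ay - by| = |10 - 0| = 10
|az - bz| = |2 - 7| = 5
distance = (5 + 10 + 5) / 2 = 20 / 2 = 10

Answer: 10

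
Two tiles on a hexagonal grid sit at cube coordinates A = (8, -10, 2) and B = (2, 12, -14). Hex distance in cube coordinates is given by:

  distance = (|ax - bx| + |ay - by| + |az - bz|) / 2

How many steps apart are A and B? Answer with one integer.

|ax - bx| = |8 - 2| = 6
|ay - by| = |-10 - 12| = 22
|az - bz| = |2 - (-14)| = 16
distance = (6 + 22 + 16) / 2 = 44 / 2 = 22

Answer: 22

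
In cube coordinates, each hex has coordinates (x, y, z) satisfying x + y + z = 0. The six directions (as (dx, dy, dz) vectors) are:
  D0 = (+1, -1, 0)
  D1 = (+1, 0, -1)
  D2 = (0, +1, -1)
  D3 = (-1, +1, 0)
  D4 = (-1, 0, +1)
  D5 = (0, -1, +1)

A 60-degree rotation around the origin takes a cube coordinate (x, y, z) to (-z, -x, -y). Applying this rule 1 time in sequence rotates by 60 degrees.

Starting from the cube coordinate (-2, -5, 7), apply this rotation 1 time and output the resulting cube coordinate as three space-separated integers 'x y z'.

Answer: -7 2 5

Derivation:
Start: (-2, -5, 7)
Step 1: (-2, -5, 7) -> (-(7), -(-2), -(-5)) = (-7, 2, 5)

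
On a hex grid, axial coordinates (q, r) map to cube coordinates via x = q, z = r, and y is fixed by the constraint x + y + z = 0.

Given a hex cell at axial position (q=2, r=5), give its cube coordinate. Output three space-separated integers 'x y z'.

x = q = 2
z = r = 5
y = -x - z = -(2) - (5) = -7

Answer: 2 -7 5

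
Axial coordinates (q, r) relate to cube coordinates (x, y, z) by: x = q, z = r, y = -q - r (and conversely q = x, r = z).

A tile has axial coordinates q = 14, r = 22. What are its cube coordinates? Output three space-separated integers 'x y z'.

x = q = 14
z = r = 22
y = -x - z = -(14) - (22) = -36

Answer: 14 -36 22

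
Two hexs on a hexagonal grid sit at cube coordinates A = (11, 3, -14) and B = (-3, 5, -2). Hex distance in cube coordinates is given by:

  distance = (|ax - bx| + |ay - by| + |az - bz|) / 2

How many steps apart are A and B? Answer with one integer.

|ax - bx| = |11 - (-3)| = 14
|ay - by| = |3 - 5| = 2
|az - bz| = |-14 - (-2)| = 12
distance = (14 + 2 + 12) / 2 = 28 / 2 = 14

Answer: 14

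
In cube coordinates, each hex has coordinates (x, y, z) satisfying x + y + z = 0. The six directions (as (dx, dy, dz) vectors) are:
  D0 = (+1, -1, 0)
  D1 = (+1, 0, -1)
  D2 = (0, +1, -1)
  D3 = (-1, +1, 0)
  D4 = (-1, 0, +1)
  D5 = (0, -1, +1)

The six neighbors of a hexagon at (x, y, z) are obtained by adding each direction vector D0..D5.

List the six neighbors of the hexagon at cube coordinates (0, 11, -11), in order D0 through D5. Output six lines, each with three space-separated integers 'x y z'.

Center: (0, 11, -11). Add each direction:
  D0: (0, 11, -11) + (1, -1, 0) = (1, 10, -11)
  D1: (0, 11, -11) + (1, 0, -1) = (1, 11, -12)
  D2: (0, 11, -11) + (0, 1, -1) = (0, 12, -12)
  D3: (0, 11, -11) + (-1, 1, 0) = (-1, 12, -11)
  D4: (0, 11, -11) + (-1, 0, 1) = (-1, 11, -10)
  D5: (0, 11, -11) + (0, -1, 1) = (0, 10, -10)

Answer: 1 10 -11
1 11 -12
0 12 -12
-1 12 -11
-1 11 -10
0 10 -10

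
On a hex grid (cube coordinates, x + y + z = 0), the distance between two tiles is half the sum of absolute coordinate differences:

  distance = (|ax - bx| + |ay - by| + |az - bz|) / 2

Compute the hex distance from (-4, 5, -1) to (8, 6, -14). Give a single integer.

|ax - bx| = |-4 - 8| = 12
|ay - by| = |5 - 6| = 1
|az - bz| = |-1 - (-14)| = 13
distance = (12 + 1 + 13) / 2 = 26 / 2 = 13

Answer: 13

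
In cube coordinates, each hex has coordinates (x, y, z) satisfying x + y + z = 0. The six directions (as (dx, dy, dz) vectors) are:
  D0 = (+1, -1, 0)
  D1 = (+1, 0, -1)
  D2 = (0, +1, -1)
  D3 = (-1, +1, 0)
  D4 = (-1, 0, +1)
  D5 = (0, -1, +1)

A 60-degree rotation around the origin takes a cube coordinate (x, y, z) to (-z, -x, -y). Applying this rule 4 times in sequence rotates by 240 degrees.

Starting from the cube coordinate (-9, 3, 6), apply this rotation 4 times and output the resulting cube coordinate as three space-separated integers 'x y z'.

Start: (-9, 3, 6)
Step 1: (-9, 3, 6) -> (-(6), -(-9), -(3)) = (-6, 9, -3)
Step 2: (-6, 9, -3) -> (-(-3), -(-6), -(9)) = (3, 6, -9)
Step 3: (3, 6, -9) -> (-(-9), -(3), -(6)) = (9, -3, -6)
Step 4: (9, -3, -6) -> (-(-6), -(9), -(-3)) = (6, -9, 3)

Answer: 6 -9 3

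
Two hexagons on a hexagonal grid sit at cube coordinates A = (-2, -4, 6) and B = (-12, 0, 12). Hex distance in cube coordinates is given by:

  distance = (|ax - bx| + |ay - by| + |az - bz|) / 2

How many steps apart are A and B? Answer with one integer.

|ax - bx| = |-2 - (-12)| = 10
|ay - by| = |-4 - 0| = 4
|az - bz| = |6 - 12| = 6
distance = (10 + 4 + 6) / 2 = 20 / 2 = 10

Answer: 10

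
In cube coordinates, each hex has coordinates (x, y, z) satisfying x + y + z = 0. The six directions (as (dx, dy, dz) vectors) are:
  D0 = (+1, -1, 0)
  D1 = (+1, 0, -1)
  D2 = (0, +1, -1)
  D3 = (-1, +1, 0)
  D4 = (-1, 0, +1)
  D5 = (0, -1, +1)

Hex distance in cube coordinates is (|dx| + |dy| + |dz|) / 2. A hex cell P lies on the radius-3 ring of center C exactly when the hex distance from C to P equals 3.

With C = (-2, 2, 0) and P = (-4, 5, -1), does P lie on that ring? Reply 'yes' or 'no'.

Answer: yes

Derivation:
|px - cx| = |-4 - (-2)| = 2
|py - cy| = |5 - 2| = 3
|pz - cz| = |-1 - 0| = 1
distance = (2+3+1)/2 = 6/2 = 3
radius = 3; distance == radius -> yes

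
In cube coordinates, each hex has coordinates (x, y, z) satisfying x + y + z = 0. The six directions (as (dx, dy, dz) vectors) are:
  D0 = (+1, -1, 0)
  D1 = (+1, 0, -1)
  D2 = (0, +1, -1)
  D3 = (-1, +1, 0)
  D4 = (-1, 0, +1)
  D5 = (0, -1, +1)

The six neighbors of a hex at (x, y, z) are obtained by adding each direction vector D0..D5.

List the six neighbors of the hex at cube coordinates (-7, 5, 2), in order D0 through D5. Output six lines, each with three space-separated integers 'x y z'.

Center: (-7, 5, 2). Add each direction:
  D0: (-7, 5, 2) + (1, -1, 0) = (-6, 4, 2)
  D1: (-7, 5, 2) + (1, 0, -1) = (-6, 5, 1)
  D2: (-7, 5, 2) + (0, 1, -1) = (-7, 6, 1)
  D3: (-7, 5, 2) + (-1, 1, 0) = (-8, 6, 2)
  D4: (-7, 5, 2) + (-1, 0, 1) = (-8, 5, 3)
  D5: (-7, 5, 2) + (0, -1, 1) = (-7, 4, 3)

Answer: -6 4 2
-6 5 1
-7 6 1
-8 6 2
-8 5 3
-7 4 3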